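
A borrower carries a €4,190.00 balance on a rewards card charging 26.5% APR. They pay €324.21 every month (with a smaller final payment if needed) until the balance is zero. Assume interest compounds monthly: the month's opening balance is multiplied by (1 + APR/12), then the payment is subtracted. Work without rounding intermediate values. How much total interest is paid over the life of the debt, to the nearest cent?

Monthly rate r = 26.5%/12 = 2.20833% = 0.0220833.
Payoff takes n = ⌈−ln(1 − rB₀/P)/ln(1+r)⌉ = ⌈15.384⌉ = 16 payments; the last is €125.30.
Total paid = 15·€324.21 + €125.30 = €4,988.45.
Total interest = total paid − principal = €4,988.45 − €4,190.00 = €798.45.

€798.45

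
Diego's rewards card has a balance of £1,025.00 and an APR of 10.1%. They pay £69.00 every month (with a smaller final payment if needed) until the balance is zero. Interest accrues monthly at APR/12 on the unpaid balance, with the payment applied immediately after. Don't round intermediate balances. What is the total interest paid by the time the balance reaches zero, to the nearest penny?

£74.59

Monthly rate r = 10.1%/12 = 0.841667% = 0.00841667.
Payoff takes n = ⌈−ln(1 − rB₀/P)/ln(1+r)⌉ = ⌈15.936⌉ = 16 payments; the last is £64.59.
Total paid = 15·£69.00 + £64.59 = £1,099.59.
Total interest = total paid − principal = £1,099.59 − £1,025.00 = £74.59.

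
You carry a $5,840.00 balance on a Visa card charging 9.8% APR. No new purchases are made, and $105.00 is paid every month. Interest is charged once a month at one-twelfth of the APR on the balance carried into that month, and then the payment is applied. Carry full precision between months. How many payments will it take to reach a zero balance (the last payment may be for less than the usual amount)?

75 months

Monthly rate r = 9.8%/12 = 0.816667% = 0.00816667.
Recurrence: B ← B·(1+r) − $105.00.
Month 1: interest $47.69; balance after payment $5,782.69.
Month 2: interest $47.23; balance after payment $5,724.92.
Closed form: n = −ln(1 − rB₀/P)/ln(1+r) = −ln(0.54578)/ln(1.00817) ≈ 74.451, so the balance reaches zero during payment 75.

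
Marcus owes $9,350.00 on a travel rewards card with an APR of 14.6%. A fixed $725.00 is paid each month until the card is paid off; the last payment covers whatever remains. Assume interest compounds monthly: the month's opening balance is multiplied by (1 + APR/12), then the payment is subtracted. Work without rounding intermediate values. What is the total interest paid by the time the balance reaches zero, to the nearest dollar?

$883

Monthly rate r = 14.6%/12 = 1.21667% = 0.0121667.
Payoff takes n = ⌈−ln(1 − rB₀/P)/ln(1+r)⌉ = ⌈14.114⌉ = 15 payments; the last is $82.80.
Total paid = 14·$725.00 + $82.80 = $10,232.80.
Total interest = total paid − principal = $10,232.80 − $9,350.00 = $882.80.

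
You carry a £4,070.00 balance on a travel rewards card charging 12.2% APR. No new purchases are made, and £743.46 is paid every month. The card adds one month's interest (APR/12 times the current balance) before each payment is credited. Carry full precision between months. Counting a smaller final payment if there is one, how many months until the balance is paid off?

6 months

Monthly rate r = 12.2%/12 = 1.01667% = 0.0101667.
Recurrence: B ← B·(1+r) − £743.46.
Month 1: interest £41.38; balance after payment £3,367.92.
Month 2: interest £34.24; balance after payment £2,658.70.
Month 3: interest £27.03; balance after payment £1,942.27.
Month 4: interest £19.75; balance after payment £1,218.56.
Month 5: interest £12.39; balance after payment £487.48.
Month 6: interest £4.96; balance after payment £0.00.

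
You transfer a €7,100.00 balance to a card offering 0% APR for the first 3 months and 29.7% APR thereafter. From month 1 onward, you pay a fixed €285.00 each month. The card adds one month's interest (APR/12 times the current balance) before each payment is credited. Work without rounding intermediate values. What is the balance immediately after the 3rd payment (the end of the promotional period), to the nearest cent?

€6,245.00

Promo months 1–3 at r₀ = 0%/12 = 0; months 4+ at r₁ = 29.7%/12 = 0.02475.
After month 3 (no interest yet): B = €7,100.00 − 3·€285.00 = €6,245.00.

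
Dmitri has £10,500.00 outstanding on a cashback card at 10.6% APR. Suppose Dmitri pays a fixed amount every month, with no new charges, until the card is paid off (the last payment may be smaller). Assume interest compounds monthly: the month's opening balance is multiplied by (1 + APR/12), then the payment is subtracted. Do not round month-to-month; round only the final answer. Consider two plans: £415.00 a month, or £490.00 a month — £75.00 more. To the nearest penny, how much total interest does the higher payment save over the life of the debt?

£244.91

Monthly rate r = 10.6%/12 = 0.883333% = 0.00883333.
At £415.00/mo: n = ⌈−ln(1 − rB₀/P)/ln(1+r)⌉ = 29 payments (last £316.66); total interest = total paid − £10,500.00 = £1,436.66.
At £490.00/mo: 24 payments (last £421.75); total interest £1,191.75.
Interest saved = £1,436.66 − £1,191.75 = £244.91.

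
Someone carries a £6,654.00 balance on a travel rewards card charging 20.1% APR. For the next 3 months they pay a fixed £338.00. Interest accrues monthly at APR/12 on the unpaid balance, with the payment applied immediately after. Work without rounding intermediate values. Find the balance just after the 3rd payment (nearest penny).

Monthly rate r = 20.1%/12 = 1.675% = 0.01675.
Each month: B ← B·(1+r) − £338.00.
Month 1: interest £111.45; balance after payment £6,427.45.
Month 2: interest £107.66; balance after payment £6,197.11.
Month 3: interest £103.80; balance after payment £5,962.92.

£5,962.92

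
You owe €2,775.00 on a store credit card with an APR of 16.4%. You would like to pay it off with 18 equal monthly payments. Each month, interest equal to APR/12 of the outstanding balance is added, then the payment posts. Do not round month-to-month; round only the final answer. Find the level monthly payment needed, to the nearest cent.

€174.95

Monthly rate r = 16.4%/12 = 1.36667% = 0.0136667.
Level-payment amortization: P = B₀·r / (1 − (1+r)^(−n)) = 2775.00·0.0136667 / (1 − 1.01367^(−18)).
Denominator 1 − (1+r)^(−18) = 0.216774133.
P = 37.925 / 0.216774133 ≈ 174.95.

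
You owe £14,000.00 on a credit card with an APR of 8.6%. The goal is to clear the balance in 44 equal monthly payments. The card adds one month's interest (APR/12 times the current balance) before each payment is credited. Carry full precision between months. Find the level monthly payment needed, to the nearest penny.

Monthly rate r = 8.6%/12 = 0.716667% = 0.00716667.
Level-payment amortization: P = B₀·r / (1 − (1+r)^(−n)) = 14000.00·0.00716667 / (1 − 1.00717^(−44)).
Denominator 1 − (1+r)^(−44) = 0.269633458.
P = 100.333 / 0.269633458 ≈ 372.11.

£372.11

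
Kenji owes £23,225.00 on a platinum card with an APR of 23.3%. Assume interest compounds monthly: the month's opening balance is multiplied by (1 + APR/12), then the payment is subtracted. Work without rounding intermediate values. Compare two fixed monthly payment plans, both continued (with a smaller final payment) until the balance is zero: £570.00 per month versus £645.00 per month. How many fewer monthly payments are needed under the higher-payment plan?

19 fewer payments

Monthly rate r = 23.3%/12 = 1.94167% = 0.0194167.
At £570.00/mo: n = ⌈−ln(1 − rB₀/P)/ln(1+r)⌉ = 82 payments (last £251.34); total interest = total paid − £23,225.00 = £23,196.34.
At £645.00/mo: 63 payments (last £298.37); total interest £17,063.37.
Payments saved = 82 − 63 = 19.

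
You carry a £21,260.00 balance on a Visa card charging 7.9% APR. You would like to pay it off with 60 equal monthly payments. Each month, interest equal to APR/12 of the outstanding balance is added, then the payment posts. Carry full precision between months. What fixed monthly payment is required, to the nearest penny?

Monthly rate r = 7.9%/12 = 0.658333% = 0.00658333.
Level-payment amortization: P = B₀·r / (1 − (1+r)^(−n)) = 21260.00·0.00658333 / (1 − 1.00658^(−60)).
Denominator 1 − (1+r)^(−60) = 0.325447297.
P = 139.962 / 0.325447297 ≈ 430.06.

£430.06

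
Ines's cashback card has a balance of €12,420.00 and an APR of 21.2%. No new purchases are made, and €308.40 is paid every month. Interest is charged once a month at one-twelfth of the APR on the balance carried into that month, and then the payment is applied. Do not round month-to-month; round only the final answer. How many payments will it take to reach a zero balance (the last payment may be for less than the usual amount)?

Monthly rate r = 21.2%/12 = 1.76667% = 0.0176667.
Recurrence: B ← B·(1+r) − €308.40.
Month 1: interest €219.42; balance after payment €12,331.02.
Month 2: interest €217.85; balance after payment €12,240.47.
Closed form: n = −ln(1 − rB₀/P)/ln(1+r) = −ln(0.28852)/ln(1.01767) ≈ 70.977, so the balance reaches zero during payment 71.

71 payments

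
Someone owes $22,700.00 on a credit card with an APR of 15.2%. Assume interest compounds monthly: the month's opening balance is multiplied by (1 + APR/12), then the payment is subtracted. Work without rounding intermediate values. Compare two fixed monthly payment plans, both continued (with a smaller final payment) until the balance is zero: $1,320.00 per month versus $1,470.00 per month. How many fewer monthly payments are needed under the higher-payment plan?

2 fewer payments

Monthly rate r = 15.2%/12 = 1.26667% = 0.0126667.
At $1,320.00/mo: n = ⌈−ln(1 − rB₀/P)/ln(1+r)⌉ = 20 payments (last $686.43); total interest = total paid − $22,700.00 = $3,066.43.
At $1,470.00/mo: 18 payments (last $431.55); total interest $2,721.55.
Payments saved = 20 − 18 = 2.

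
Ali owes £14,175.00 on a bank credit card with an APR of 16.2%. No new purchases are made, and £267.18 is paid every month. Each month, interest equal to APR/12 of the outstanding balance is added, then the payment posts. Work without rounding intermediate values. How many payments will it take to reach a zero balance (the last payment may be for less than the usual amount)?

Monthly rate r = 16.2%/12 = 1.35% = 0.0135.
Recurrence: B ← B·(1+r) − £267.18.
Month 1: interest £191.36; balance after payment £14,099.18.
Month 2: interest £190.34; balance after payment £14,022.34.
Closed form: n = −ln(1 − rB₀/P)/ln(1+r) = −ln(0.28377)/ln(1.0135) ≈ 93.932, so the balance reaches zero during payment 94.

94 months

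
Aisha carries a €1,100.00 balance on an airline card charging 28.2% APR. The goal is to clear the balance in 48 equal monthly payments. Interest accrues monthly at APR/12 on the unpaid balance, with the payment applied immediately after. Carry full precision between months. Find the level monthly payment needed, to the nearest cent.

Monthly rate r = 28.2%/12 = 2.35% = 0.0235.
Level-payment amortization: P = B₀·r / (1 − (1+r)^(−n)) = 1100.00·0.0235 / (1 − 1.0235^(−48)).
Denominator 1 − (1+r)^(−48) = 0.672068343.
P = 25.85 / 0.672068343 ≈ 38.46.

€38.46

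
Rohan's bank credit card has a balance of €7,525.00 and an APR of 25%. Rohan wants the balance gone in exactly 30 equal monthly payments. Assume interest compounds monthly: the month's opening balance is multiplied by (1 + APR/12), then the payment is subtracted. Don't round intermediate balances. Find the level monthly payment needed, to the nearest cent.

Monthly rate r = 25%/12 = 2.08333% = 0.0208333.
Level-payment amortization: P = B₀·r / (1 − (1+r)^(−n)) = 7525.00·0.0208333 / (1 − 1.02083^(−30)).
Denominator 1 − (1+r)^(−30) = 0.461290393.
P = 156.771 / 0.461290393 ≈ 339.85.

€339.85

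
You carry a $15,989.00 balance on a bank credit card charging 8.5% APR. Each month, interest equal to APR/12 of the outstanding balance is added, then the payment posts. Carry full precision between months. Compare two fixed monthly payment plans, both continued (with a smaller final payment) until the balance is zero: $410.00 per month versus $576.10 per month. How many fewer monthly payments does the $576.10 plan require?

14 fewer payments

Monthly rate r = 8.5%/12 = 0.708333% = 0.00708333.
At $410.00/mo: n = ⌈−ln(1 − rB₀/P)/ln(1+r)⌉ = 46 payments (last $328.94); total interest = total paid − $15,989.00 = $2,789.94.
At $576.10/mo: 32 payments (last $6.60); total interest $1,876.70.
Payments saved = 46 − 32 = 14.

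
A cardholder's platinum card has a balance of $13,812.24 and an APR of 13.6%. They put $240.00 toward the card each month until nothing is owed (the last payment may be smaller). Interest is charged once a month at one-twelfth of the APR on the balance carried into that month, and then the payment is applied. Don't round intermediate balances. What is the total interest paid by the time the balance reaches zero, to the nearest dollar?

Monthly rate r = 13.6%/12 = 1.13333% = 0.0113333.
Payoff takes n = ⌈−ln(1 − rB₀/P)/ln(1+r)⌉ = ⌈93.726⌉ = 94 payments; the last is $174.56.
Total paid = 93·$240.00 + $174.56 = $22,494.56.
Total interest = total paid − principal = $22,494.56 − $13,812.24 = $8,682.32.

$8,682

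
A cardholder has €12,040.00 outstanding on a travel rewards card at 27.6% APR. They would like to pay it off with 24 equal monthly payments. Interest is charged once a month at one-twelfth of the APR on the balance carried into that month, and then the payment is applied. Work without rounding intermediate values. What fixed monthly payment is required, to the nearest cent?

Monthly rate r = 27.6%/12 = 2.3% = 0.023.
Level-payment amortization: P = B₀·r / (1 − (1+r)^(−n)) = 12040.00·0.023 / (1 − 1.023^(−24)).
Denominator 1 − (1+r)^(−24) = 0.420591595.
P = 276.92 / 0.420591595 ≈ 658.41.

€658.41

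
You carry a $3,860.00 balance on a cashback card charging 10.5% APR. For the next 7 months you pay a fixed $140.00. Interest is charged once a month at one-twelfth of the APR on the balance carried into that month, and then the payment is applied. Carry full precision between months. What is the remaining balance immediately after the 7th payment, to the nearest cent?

$3,096.62

Monthly rate r = 10.5%/12 = 0.875% = 0.00875.
Each month: B ← B·(1+r) − $140.00.
Month 1: interest $33.78; balance after payment $3,753.78.
Month 2: interest $32.85; balance after payment $3,646.62.
Month 3: interest $31.91; balance after payment $3,538.53.
Month 4: interest $30.96; balance after payment $3,429.49.
Month 5: interest $30.01; balance after payment $3,319.50.
Month 6: interest $29.05; balance after payment $3,208.54.
Month 7: interest $28.07; balance after payment $3,096.62.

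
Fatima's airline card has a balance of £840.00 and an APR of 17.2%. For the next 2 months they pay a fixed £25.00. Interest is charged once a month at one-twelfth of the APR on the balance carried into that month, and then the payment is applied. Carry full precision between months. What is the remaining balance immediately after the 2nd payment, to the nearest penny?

£813.89

Monthly rate r = 17.2%/12 = 1.43333% = 0.0143333.
Each month: B ← B·(1+r) − £25.00.
Month 1: interest £12.04; balance after payment £827.04.
Month 2: interest £11.85; balance after payment £813.89.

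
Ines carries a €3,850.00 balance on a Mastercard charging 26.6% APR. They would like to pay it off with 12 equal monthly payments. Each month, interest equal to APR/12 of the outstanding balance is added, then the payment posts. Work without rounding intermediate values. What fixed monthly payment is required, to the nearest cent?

Monthly rate r = 26.6%/12 = 2.21667% = 0.0221667.
Level-payment amortization: P = B₀·r / (1 − (1+r)^(−n)) = 3850.00·0.0221667 / (1 − 1.02217^(−12)).
Denominator 1 − (1+r)^(−12) = 0.231330891.
P = 85.3417 / 0.231330891 ≈ 368.92.

€368.92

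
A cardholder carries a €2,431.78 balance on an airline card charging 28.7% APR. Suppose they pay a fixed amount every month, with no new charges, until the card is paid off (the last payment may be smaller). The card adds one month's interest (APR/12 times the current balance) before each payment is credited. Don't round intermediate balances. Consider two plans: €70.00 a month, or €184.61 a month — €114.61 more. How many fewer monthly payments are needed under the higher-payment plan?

Monthly rate r = 28.7%/12 = 2.39167% = 0.0239167.
At €70.00/mo: n = ⌈−ln(1 − rB₀/P)/ln(1+r)⌉ = 76 payments (last €13.10); total interest = total paid − €2,431.78 = €2,831.32.
At €184.61/mo: 17 payments (last €1.87); total interest €523.85.
Payments saved = 76 − 17 = 59.

59 fewer payments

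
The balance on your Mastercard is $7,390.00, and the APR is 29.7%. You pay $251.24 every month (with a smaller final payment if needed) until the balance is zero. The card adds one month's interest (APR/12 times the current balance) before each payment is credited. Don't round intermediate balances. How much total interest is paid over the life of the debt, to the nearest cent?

Monthly rate r = 29.7%/12 = 2.475% = 0.02475.
Payoff takes n = ⌈−ln(1 − rB₀/P)/ln(1+r)⌉ = ⌈53.252⌉ = 54 payments; the last is $63.98.
Total paid = 53·$251.24 + $63.98 = $13,379.70.
Total interest = total paid − principal = $13,379.70 − $7,390.00 = $5,989.70.

$5,989.70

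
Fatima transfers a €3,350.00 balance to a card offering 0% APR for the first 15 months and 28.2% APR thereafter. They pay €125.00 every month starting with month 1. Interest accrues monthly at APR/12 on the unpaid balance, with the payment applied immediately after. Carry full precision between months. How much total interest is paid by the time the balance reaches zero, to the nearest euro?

€273

Promo months 1–15 at r₀ = 0%/12 = 0; months 16+ at r₁ = 28.2%/12 = 0.0235.
After month 15 (no interest yet): B = €3,350.00 − 15·€125.00 = €1,475.00.
Then at r₁ with €125.00/mo: n₂ = −ln(1 − r₁·B/P)/ln(1+r₁) ≈ 13.98 → 14 more payments.
Total paid = 28·€125.00 + €122.70 = €3,622.70; interest = €3,622.70 − €3,350.00 = €272.70.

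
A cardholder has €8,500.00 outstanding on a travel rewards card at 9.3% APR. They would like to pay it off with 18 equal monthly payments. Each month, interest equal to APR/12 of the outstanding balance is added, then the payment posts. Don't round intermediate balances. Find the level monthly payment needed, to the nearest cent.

€507.75

Monthly rate r = 9.3%/12 = 0.775% = 0.00775.
Level-payment amortization: P = B₀·r / (1 − (1+r)^(−n)) = 8500.00·0.00775 / (1 − 1.00775^(−18)).
Denominator 1 − (1+r)^(−18) = 0.129739089.
P = 65.875 / 0.129739089 ≈ 507.75.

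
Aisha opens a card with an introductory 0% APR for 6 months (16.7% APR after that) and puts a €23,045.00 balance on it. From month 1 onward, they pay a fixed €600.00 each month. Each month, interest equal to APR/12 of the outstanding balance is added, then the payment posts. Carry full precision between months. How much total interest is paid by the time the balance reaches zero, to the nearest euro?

Promo months 1–6 at r₀ = 0%/12 = 0; months 7+ at r₁ = 16.7%/12 = 0.0139167.
After month 6 (no interest yet): B = €23,045.00 − 6·€600.00 = €19,445.00.
Then at r₁ with €600.00/mo: n₂ = −ln(1 − r₁·B/P)/ln(1+r₁) ≈ 43.39 → 44 more payments.
Total paid = 49·€600.00 + €235.20 = €29,635.20; interest = €29,635.20 − €23,045.00 = €6,590.20.

€6,590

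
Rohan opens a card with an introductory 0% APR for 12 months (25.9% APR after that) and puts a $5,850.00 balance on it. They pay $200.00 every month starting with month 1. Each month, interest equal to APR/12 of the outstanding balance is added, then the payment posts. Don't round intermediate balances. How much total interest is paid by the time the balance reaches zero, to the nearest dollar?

$912

Promo months 1–12 at r₀ = 0%/12 = 0; months 13+ at r₁ = 25.9%/12 = 0.0215833.
After month 12 (no interest yet): B = $5,850.00 − 12·$200.00 = $3,450.00.
Then at r₁ with $200.00/mo: n₂ = −ln(1 − r₁·B/P)/ln(1+r₁) ≈ 21.81 → 22 more payments.
Total paid = 33·$200.00 + $162.22 = $6,762.22; interest = $6,762.22 − $5,850.00 = $912.22.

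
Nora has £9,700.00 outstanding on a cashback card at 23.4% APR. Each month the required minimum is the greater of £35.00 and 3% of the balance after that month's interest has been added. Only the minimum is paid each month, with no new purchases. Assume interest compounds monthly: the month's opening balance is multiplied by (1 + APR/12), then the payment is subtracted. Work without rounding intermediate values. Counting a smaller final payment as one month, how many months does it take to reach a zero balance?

Monthly rate r = 23.4%/12 = 1.95% = 0.0195.
While 3% of the post-interest balance exceeds £35.00, each month B ← (B·(1+r))·(1 − 0.03), i.e. B shrinks by the factor (1+r)·0.97 = 0.98891.
This holds for months 1–192. Entering month 193 the balance is £1,141.02; 3% of the post-interest balance is now below £35.00, so the flat £35.00 minimum applies from here.
From month 193 a fixed £35.00 at rate r clears £1,141.02 in 53 more payments. Total: 192 + 53 = 245 months.

245 months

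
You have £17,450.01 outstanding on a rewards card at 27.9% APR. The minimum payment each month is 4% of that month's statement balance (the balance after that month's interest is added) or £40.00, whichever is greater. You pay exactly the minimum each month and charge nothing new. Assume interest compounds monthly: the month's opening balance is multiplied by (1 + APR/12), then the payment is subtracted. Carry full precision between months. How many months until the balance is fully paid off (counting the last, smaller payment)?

Monthly rate r = 27.9%/12 = 2.325% = 0.02325.
While 4% of the post-interest balance exceeds £40.00, each month B ← (B·(1+r))·(1 − 0.04), i.e. B shrinks by the factor (1+r)·0.96 = 0.98232.
This holds for months 1–162. Entering month 163 the balance is £970.02; 4% of the post-interest balance is now below £40.00, so the flat £40.00 minimum applies from here.
From month 163 a fixed £40.00 at rate r clears £970.02 in 37 more payments. Total: 162 + 37 = 199 months.

199 months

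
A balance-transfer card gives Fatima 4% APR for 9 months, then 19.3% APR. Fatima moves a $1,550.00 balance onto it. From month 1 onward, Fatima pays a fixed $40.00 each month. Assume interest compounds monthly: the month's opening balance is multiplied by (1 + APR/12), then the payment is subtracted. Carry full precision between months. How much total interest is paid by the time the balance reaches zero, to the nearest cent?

$525.20

Promo months 1–9 at r₀ = 4%/12 = 0.00333333; months 10+ at r₁ = 19.3%/12 = 0.0160833.
After month 9: iterate B ← B·(1+r₀) − $40.00 for 9 months → $1,232.29.
Then at r₁ with $40.00/mo: n₂ = −ln(1 − r₁·B/P)/ln(1+r₁) ≈ 42.88 → 43 more payments.
Total paid = 51·$40.00 + $35.20 = $2,075.20; interest = $2,075.20 − $1,550.00 = $525.20.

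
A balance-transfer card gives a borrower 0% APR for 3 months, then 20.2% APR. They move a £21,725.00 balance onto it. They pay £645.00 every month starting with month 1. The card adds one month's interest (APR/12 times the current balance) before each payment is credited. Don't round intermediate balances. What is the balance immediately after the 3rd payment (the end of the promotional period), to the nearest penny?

Promo months 1–3 at r₀ = 0%/12 = 0; months 4+ at r₁ = 20.2%/12 = 0.0168333.
After month 3 (no interest yet): B = £21,725.00 − 3·£645.00 = £19,790.00.

£19,790.00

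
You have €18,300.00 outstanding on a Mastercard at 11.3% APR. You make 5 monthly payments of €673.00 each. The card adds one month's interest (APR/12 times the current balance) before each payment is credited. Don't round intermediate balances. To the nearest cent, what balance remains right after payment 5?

€15,749.03

Monthly rate r = 11.3%/12 = 0.941667% = 0.00941667.
Each month: B ← B·(1+r) − €673.00.
Month 1: interest €172.33; balance after payment €17,799.33.
Month 2: interest €167.61; balance after payment €17,293.94.
Month 3: interest €162.85; balance after payment €16,783.79.
Month 4: interest €158.05; balance after payment €16,268.83.
Month 5: interest €153.20; balance after payment €15,749.03.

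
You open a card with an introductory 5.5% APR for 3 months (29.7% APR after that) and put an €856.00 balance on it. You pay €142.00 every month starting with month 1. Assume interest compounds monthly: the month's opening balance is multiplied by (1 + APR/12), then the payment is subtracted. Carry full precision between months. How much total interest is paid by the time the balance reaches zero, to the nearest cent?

Promo months 1–3 at r₀ = 5.5%/12 = 0.00458333; months 4+ at r₁ = 29.7%/12 = 0.02475.
After month 3: iterate B ← B·(1+r₀) − €142.00 for 3 months → €439.87.
Then at r₁ with €142.00/mo: n₂ = −ln(1 − r₁·B/P)/ln(1+r₁) ≈ 3.26 → 4 more payments.
Total paid = 6·€142.00 + €37.62 = €889.62; interest = €889.62 − €856.00 = €33.62.

€33.62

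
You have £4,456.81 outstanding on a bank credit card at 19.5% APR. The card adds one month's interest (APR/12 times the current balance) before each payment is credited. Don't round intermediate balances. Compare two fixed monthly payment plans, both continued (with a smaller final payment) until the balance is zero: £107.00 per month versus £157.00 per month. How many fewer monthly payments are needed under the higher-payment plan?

Monthly rate r = 19.5%/12 = 1.625% = 0.01625.
At £107.00/mo: n = ⌈−ln(1 − rB₀/P)/ln(1+r)⌉ = 71 payments (last £8.61); total interest = total paid − £4,456.81 = £3,041.80.
At £157.00/mo: 39 payments (last £59.21); total interest £1,568.40.
Payments saved = 71 − 39 = 32.

32 fewer payments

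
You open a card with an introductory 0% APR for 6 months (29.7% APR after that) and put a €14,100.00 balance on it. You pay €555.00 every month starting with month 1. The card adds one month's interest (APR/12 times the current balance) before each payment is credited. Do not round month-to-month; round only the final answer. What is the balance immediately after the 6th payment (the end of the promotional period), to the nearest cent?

€10,770.00

Promo months 1–6 at r₀ = 0%/12 = 0; months 7+ at r₁ = 29.7%/12 = 0.02475.
After month 6 (no interest yet): B = €14,100.00 − 6·€555.00 = €10,770.00.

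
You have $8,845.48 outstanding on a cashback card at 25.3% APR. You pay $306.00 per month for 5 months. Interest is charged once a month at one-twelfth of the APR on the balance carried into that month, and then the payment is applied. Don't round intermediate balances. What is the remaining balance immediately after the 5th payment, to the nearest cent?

Monthly rate r = 25.3%/12 = 2.10833% = 0.0210833.
Each month: B ← B·(1+r) − $306.00.
Month 1: interest $186.49; balance after payment $8,725.97.
Month 2: interest $183.97; balance after payment $8,603.94.
Month 3: interest $181.40; balance after payment $8,479.34.
Month 4: interest $178.77; balance after payment $8,352.12.
Month 5: interest $176.09; balance after payment $8,222.21.

$8,222.21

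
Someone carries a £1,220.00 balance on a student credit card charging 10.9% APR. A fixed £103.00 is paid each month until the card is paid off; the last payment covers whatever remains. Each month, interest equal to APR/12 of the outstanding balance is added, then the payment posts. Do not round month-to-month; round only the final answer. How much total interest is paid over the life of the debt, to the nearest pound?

Monthly rate r = 10.9%/12 = 0.908333% = 0.00908333.
Payoff takes n = ⌈−ln(1 − rB₀/P)/ln(1+r)⌉ = ⌈12.588⌉ = 13 payments; the last is £60.72.
Total paid = 12·£103.00 + £60.72 = £1,296.72.
Total interest = total paid − principal = £1,296.72 − £1,220.00 = £76.72.

£77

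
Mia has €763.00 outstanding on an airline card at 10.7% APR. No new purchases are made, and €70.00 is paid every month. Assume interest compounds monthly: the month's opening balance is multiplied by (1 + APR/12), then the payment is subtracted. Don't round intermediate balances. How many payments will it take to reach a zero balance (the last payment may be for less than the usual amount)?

Monthly rate r = 10.7%/12 = 0.891667% = 0.00891667.
Recurrence: B ← B·(1+r) − €70.00.
Month 1: interest €6.80; balance after payment €699.80.
Month 2: interest €6.24; balance after payment €636.04.
Closed form: n = −ln(1 − rB₀/P)/ln(1+r) = −ln(0.90281)/ln(1.00892) ≈ 11.518, so the balance reaches zero during payment 12.

12 months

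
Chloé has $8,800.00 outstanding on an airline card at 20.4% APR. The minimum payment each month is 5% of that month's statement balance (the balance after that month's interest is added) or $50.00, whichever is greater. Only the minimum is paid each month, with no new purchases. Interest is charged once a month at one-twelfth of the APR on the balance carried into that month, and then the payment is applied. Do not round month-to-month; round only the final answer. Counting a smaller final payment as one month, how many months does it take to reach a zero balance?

Monthly rate r = 20.4%/12 = 1.7% = 0.017.
While 5% of the post-interest balance exceeds $50.00, each month B ← (B·(1+r))·(1 − 0.05), i.e. B shrinks by the factor (1+r)·0.95 = 0.96615.
This holds for months 1–64. Entering month 65 the balance is $971.26; 5% of the post-interest balance is now below $50.00, so the flat $50.00 minimum applies from here.
From month 65 a fixed $50.00 at rate r clears $971.26 in 24 more payments. Total: 64 + 24 = 88 months.

88 months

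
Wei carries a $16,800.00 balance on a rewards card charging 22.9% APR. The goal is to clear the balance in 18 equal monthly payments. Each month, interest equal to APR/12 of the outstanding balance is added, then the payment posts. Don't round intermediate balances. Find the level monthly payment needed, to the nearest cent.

$1,111.58

Monthly rate r = 22.9%/12 = 1.90833% = 0.0190833.
Level-payment amortization: P = B₀·r / (1 − (1+r)^(−n)) = 16800.00·0.0190833 / (1 − 1.01908^(−18)).
Denominator 1 − (1+r)^(−18) = 0.288417238.
P = 320.6 / 0.288417238 ≈ 1111.58.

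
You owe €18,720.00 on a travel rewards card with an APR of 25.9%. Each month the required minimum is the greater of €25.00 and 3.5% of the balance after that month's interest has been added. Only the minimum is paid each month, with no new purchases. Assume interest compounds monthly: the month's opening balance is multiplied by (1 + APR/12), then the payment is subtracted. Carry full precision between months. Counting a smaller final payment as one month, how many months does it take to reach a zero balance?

274 months

Monthly rate r = 25.9%/12 = 2.15833% = 0.0215833.
While 3.5% of the post-interest balance exceeds €25.00, each month B ← (B·(1+r))·(1 − 0.035), i.e. B shrinks by the factor (1+r)·0.965 = 0.98583.
This holds for months 1–231. Entering month 232 the balance is €692.41; 3.5% of the post-interest balance is now below €25.00, so the flat €25.00 minimum applies from here.
From month 232 a fixed €25.00 at rate r clears €692.41 in 43 more payments. Total: 231 + 43 = 274 months.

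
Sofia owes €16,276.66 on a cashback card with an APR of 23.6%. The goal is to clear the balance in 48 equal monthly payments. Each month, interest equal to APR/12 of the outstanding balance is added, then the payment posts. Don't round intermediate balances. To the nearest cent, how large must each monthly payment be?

Monthly rate r = 23.6%/12 = 1.96667% = 0.0196667.
Level-payment amortization: P = B₀·r / (1 − (1+r)^(−n)) = 16276.66·0.0196667 / (1 − 1.01967^(−48)).
Denominator 1 − (1+r)^(−48) = 0.607350245.
P = 320.108 / 0.607350245 ≈ 527.06.

€527.06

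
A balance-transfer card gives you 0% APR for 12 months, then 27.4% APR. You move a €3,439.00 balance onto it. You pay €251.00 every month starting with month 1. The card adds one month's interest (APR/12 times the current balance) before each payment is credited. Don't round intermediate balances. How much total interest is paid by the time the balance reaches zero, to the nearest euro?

Promo months 1–12 at r₀ = 0%/12 = 0; months 13+ at r₁ = 27.4%/12 = 0.0228333.
After month 12 (no interest yet): B = €3,439.00 − 12·€251.00 = €427.00.
Then at r₁ with €251.00/mo: n₂ = −ln(1 − r₁·B/P)/ln(1+r₁) ≈ 1.75 → 2 more payments.
Total paid = 13·€251.00 + €189.99 = €3,452.99; interest = €3,452.99 − €3,439.00 = €13.99.

€14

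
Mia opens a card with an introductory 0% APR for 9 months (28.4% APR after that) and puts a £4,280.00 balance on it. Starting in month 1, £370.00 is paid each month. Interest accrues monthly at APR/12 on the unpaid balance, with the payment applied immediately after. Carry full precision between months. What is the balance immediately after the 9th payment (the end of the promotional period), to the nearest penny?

£950.00

Promo months 1–9 at r₀ = 0%/12 = 0; months 10+ at r₁ = 28.4%/12 = 0.0236667.
After month 9 (no interest yet): B = £4,280.00 − 9·£370.00 = £950.00.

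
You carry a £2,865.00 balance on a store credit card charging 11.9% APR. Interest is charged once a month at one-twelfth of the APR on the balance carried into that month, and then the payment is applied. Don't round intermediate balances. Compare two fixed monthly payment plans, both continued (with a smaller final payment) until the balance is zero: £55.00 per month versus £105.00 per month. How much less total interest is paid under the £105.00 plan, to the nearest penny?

Monthly rate r = 11.9%/12 = 0.991667% = 0.00991667.
At £55.00/mo: n = ⌈−ln(1 − rB₀/P)/ln(1+r)⌉ = 74 payments (last £36.26); total interest = total paid − £2,865.00 = £1,186.26.
At £105.00/mo: 32 payments (last £102.25); total interest £492.25.
Interest saved = £1,186.26 − £492.25 = £694.01.

£694.01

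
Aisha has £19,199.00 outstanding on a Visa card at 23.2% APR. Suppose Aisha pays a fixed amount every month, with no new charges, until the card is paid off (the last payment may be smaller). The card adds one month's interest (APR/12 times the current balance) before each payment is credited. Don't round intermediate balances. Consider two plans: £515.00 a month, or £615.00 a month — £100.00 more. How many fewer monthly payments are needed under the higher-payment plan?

Monthly rate r = 23.2%/12 = 1.93333% = 0.0193333.
At £515.00/mo: n = ⌈−ln(1 − rB₀/P)/ln(1+r)⌉ = 67 payments (last £318.17); total interest = total paid − £19,199.00 = £15,109.17.
At £615.00/mo: 49 payments (last £195.63); total interest £10,516.63.
Payments saved = 67 − 49 = 18.

18 fewer payments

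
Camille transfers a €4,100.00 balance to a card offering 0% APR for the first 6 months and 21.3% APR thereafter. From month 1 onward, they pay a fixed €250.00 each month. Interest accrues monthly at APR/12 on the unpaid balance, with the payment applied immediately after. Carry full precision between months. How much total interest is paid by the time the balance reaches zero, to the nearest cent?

Promo months 1–6 at r₀ = 0%/12 = 0; months 7+ at r₁ = 21.3%/12 = 0.01775.
After month 6 (no interest yet): B = €4,100.00 − 6·€250.00 = €2,600.00.
Then at r₁ with €250.00/mo: n₂ = −ln(1 − r₁·B/P)/ln(1+r₁) ≈ 11.60 → 12 more payments.
Total paid = 17·€250.00 + €150.28 = €4,400.28; interest = €4,400.28 − €4,100.00 = €300.28.

€300.28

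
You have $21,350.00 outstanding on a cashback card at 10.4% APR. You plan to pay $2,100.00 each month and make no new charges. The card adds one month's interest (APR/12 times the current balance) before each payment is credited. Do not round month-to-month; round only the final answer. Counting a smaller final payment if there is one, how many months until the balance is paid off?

11 months

Monthly rate r = 10.4%/12 = 0.866667% = 0.00866667.
Recurrence: B ← B·(1+r) − $2,100.00.
Month 1: interest $185.03; balance after payment $19,435.03.
Month 2: interest $168.44; balance after payment $17,503.47.
Closed form: n = −ln(1 − rB₀/P)/ln(1+r) = −ln(0.91189)/ln(1.00867) ≈ 10.689, so the balance reaches zero during payment 11.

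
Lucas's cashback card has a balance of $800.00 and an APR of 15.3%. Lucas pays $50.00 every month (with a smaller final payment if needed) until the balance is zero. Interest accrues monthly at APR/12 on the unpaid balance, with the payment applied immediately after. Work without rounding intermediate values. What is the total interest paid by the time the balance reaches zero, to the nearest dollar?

$100

Monthly rate r = 15.3%/12 = 1.275% = 0.01275.
Payoff takes n = ⌈−ln(1 − rB₀/P)/ln(1+r)⌉ = ⌈18.008⌉ = 19 payments; the last is $0.42.
Total paid = 18·$50.00 + $0.42 = $900.42.
Total interest = total paid − principal = $900.42 − $800.00 = $100.42.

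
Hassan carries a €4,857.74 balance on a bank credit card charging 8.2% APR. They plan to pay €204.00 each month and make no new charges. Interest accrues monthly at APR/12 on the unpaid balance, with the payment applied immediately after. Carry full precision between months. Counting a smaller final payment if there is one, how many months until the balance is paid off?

Monthly rate r = 8.2%/12 = 0.683333% = 0.00683333.
Recurrence: B ← B·(1+r) − €204.00.
Month 1: interest €33.19; balance after payment €4,686.93.
Month 2: interest €32.03; balance after payment €4,514.96.
Closed form: n = −ln(1 − rB₀/P)/ln(1+r) = −ln(0.83728)/ln(1.00683) ≈ 26.078, so the balance reaches zero during payment 27.

27 months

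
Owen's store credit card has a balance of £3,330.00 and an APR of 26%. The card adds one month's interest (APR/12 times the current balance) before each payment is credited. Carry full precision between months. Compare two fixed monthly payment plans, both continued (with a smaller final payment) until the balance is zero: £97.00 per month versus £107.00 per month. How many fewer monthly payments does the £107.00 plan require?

11 fewer payments

Monthly rate r = 26%/12 = 2.16667% = 0.0216667.
At £97.00/mo: n = ⌈−ln(1 − rB₀/P)/ln(1+r)⌉ = 64 payments (last £51.98); total interest = total paid − £3,330.00 = £2,832.98.
At £107.00/mo: 53 payments (last £35.90); total interest £2,269.90.
Payments saved = 64 − 53 = 11.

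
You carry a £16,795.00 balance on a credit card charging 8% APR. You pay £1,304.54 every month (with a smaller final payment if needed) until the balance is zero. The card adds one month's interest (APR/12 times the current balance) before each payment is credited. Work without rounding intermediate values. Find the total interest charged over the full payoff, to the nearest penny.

£824.39

Monthly rate r = 8%/12 = 0.666667% = 0.00666667.
Payoff takes n = ⌈−ln(1 − rB₀/P)/ln(1+r)⌉ = ⌈13.505⌉ = 14 payments; the last is £660.37.
Total paid = 13·£1,304.54 + £660.37 = £17,619.39.
Total interest = total paid − principal = £17,619.39 − £16,795.00 = £824.39.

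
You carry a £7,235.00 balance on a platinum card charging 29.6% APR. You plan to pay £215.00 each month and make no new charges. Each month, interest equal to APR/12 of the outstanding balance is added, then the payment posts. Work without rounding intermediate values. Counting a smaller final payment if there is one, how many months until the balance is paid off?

73 payments

Monthly rate r = 29.6%/12 = 2.46667% = 0.0246667.
Recurrence: B ← B·(1+r) − £215.00.
Month 1: interest £178.46; balance after payment £7,198.46.
Month 2: interest £177.56; balance after payment £7,161.03.
Closed form: n = −ln(1 − rB₀/P)/ln(1+r) = −ln(0.16994)/ln(1.02467) ≈ 72.733, so the balance reaches zero during payment 73.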